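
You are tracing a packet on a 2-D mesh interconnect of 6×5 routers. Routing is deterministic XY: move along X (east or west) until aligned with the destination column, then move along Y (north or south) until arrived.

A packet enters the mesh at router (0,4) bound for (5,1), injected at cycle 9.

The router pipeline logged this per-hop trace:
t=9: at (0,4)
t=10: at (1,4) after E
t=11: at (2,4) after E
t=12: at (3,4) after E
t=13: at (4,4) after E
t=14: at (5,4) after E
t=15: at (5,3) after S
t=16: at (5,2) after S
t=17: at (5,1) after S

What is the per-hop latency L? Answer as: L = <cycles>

From hop 0 (9) to hop 1 (10): +1 cycles.
One hop costs L cycles, so L = 1.

L = 1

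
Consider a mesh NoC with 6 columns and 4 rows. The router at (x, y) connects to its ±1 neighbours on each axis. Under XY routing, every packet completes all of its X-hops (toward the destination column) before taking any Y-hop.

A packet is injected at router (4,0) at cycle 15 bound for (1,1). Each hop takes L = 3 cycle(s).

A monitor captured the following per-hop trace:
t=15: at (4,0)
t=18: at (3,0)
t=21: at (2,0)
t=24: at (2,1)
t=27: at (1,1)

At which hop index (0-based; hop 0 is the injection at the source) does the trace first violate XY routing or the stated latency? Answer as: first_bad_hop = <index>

hop 1: step (-1,+0), +3 cyc — ok
hop 2: step (-1,+0), +3 cyc — ok
hop 3: step (+0,+1), +3 cyc — BAD: Y-move but x=2≠1

first_bad_hop = 3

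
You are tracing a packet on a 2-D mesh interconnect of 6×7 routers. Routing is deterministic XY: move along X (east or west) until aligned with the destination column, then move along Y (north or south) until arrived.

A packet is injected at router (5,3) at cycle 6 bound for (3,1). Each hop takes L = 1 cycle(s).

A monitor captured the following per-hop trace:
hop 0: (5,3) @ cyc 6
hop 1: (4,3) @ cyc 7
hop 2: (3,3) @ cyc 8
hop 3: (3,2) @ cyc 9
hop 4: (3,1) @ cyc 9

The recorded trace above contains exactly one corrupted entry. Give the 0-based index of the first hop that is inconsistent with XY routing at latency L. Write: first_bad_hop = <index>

first_bad_hop = 4

hop 1: step (-1,+0), +1 cyc — ok
hop 2: step (-1,+0), +1 cyc — ok
hop 3: step (+0,-1), +1 cyc — ok
hop 4: step (+0,-1), +0 cyc — BAD: Δcyc=0≠L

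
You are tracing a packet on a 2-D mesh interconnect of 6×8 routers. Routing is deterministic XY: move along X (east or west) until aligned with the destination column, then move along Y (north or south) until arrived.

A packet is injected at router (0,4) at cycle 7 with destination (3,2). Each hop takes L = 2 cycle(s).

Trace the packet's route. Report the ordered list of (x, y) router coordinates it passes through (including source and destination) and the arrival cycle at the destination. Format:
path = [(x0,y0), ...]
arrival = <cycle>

t=7: at (0,4)
t=9: at (1,4) after E
t=11: at (2,4) after E
t=13: at (3,4) after E
t=15: at (3,3) after S
t=17: at (3,2) after S

path = [(0,4), (1,4), (2,4), (3,4), (3,3), (3,2)]
arrival = 17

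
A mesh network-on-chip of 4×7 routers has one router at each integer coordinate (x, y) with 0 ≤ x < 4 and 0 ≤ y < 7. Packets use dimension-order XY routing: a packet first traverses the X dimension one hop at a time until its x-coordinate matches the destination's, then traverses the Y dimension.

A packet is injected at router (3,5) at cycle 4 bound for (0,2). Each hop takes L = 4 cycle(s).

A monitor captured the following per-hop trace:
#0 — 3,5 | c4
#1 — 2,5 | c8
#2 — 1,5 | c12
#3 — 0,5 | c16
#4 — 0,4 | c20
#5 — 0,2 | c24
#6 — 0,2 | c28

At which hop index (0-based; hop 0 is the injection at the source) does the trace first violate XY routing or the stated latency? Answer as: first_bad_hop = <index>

first_bad_hop = 5

  1: Δx=-1 Δy=+0 Δt=4 [ok]
  2: Δx=-1 Δy=+0 Δt=4 [ok]
  3: Δx=-1 Δy=+0 Δt=4 [ok]
  4: Δx=+0 Δy=-1 Δt=4 [ok]
  5: Δx=+0 Δy=-2 Δt=4 [BAD: non-unit step]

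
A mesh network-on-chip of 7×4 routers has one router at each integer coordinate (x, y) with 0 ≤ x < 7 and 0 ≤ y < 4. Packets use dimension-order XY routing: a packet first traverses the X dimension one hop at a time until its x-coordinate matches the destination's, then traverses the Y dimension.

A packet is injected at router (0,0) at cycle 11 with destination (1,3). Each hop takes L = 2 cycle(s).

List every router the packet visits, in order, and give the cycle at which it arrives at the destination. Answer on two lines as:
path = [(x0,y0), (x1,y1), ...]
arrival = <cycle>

path = [(0,0), (1,0), (1,1), (1,2), (1,3)]
arrival = 19

[0] x=0 y=0 t=11
[1] x=1 y=0 t=13 →E
[2] x=1 y=1 t=15 →N
[3] x=1 y=2 t=17 →N
[4] x=1 y=3 t=19 →N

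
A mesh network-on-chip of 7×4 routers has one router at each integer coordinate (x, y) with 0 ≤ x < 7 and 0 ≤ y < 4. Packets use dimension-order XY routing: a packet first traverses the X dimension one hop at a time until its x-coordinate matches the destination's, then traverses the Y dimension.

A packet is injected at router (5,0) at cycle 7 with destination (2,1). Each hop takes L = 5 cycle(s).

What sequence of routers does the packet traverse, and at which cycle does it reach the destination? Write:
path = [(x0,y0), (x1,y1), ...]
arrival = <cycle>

t=7: at (5,0)
t=12: at (4,0) after W
t=17: at (3,0) after W
t=22: at (2,0) after W
t=27: at (2,1) after N

path = [(5,0), (4,0), (3,0), (2,0), (2,1)]
arrival = 27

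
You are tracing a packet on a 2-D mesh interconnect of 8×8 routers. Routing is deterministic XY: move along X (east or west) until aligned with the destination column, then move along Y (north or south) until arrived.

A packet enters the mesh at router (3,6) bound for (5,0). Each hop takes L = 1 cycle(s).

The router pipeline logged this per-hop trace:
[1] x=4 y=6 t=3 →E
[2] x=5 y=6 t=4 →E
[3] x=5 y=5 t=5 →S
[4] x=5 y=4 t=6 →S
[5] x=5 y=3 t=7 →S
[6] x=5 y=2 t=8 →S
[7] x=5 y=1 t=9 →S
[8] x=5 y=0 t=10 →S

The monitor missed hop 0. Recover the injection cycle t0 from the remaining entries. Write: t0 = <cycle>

t0 = 2

At hop 1 the cycle is 3; in general cyc_k = t0 + kL.
t0 = cyc[1] − L = 3 − 1 = 2.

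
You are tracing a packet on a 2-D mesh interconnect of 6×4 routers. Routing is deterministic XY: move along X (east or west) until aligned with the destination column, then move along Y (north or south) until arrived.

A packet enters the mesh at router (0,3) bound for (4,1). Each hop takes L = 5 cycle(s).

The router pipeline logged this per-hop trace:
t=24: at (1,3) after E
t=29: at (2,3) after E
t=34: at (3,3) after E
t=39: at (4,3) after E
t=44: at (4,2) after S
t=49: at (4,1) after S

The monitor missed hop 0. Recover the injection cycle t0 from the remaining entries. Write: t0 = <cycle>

t0 = 19

At hop 1 the cycle is 24; in general cyc_k = t0 + kL.
t0 = cyc[1] − L = 24 − 5 = 19.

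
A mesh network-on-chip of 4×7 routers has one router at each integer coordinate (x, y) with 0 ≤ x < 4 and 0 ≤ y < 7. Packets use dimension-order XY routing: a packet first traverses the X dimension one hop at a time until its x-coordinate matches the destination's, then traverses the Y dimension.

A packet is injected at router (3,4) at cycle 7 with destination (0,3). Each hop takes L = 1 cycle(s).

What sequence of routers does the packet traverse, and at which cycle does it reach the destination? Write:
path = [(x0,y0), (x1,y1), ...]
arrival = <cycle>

src (3,4)  cyc=7
W→(2,4)  cyc=8
W→(1,4)  cyc=9
W→(0,4)  cyc=10
S→(0,3)  cyc=11

path = [(3,4), (2,4), (1,4), (0,4), (0,3)]
arrival = 11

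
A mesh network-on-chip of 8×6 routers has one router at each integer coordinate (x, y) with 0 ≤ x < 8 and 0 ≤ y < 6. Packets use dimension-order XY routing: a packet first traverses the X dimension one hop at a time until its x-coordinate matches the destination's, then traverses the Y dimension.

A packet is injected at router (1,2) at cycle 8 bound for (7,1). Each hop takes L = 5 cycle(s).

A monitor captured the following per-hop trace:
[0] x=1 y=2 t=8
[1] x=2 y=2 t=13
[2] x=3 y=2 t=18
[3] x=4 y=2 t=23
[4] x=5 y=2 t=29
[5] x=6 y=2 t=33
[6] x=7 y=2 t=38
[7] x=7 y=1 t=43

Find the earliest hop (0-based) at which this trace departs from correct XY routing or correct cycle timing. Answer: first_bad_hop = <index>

[1] (+1,+0) / 5c ⇒ ok
[2] (+1,+0) / 5c ⇒ ok
[3] (+1,+0) / 5c ⇒ ok
[4] (+1,+0) / 6c ⇒ BAD: Δcyc=6≠L

first_bad_hop = 4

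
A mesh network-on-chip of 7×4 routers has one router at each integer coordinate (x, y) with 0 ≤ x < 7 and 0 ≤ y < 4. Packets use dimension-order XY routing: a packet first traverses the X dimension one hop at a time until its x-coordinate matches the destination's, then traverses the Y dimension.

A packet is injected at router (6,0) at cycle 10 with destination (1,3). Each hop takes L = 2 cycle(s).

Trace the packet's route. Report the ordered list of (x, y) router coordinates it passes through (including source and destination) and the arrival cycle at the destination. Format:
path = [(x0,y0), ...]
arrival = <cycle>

path = [(6,0), (5,0), (4,0), (3,0), (2,0), (1,0), (1,1), (1,2), (1,3)]
arrival = 26

t=10: at (6,0)
t=12: at (5,0) after W
t=14: at (4,0) after W
t=16: at (3,0) after W
t=18: at (2,0) after W
t=20: at (1,0) after W
t=22: at (1,1) after N
t=24: at (1,2) after N
t=26: at (1,3) after N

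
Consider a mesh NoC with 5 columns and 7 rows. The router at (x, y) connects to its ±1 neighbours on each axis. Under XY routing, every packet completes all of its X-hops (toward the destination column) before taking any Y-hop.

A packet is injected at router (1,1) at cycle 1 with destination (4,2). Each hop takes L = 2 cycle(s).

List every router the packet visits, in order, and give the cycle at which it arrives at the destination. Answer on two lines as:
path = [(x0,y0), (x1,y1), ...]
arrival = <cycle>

[0] x=1 y=1 t=1
[1] x=2 y=1 t=3 →E
[2] x=3 y=1 t=5 →E
[3] x=4 y=1 t=7 →E
[4] x=4 y=2 t=9 →N

path = [(1,1), (2,1), (3,1), (4,1), (4,2)]
arrival = 9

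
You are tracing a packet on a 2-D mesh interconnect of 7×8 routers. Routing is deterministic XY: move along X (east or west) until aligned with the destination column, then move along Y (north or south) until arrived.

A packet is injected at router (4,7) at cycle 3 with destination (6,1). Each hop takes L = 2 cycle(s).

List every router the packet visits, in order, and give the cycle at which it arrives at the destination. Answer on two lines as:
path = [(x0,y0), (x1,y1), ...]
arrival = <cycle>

  0. router=(4,7) cycle=3 (inject)
  1. router=(5,7) cycle=5 dir=E
  2. router=(6,7) cycle=7 dir=E
  3. router=(6,6) cycle=9 dir=S
  4. router=(6,5) cycle=11 dir=S
  5. router=(6,4) cycle=13 dir=S
  6. router=(6,3) cycle=15 dir=S
  7. router=(6,2) cycle=17 dir=S
  8. router=(6,1) cycle=19 dir=S

path = [(4,7), (5,7), (6,7), (6,6), (6,5), (6,4), (6,3), (6,2), (6,1)]
arrival = 19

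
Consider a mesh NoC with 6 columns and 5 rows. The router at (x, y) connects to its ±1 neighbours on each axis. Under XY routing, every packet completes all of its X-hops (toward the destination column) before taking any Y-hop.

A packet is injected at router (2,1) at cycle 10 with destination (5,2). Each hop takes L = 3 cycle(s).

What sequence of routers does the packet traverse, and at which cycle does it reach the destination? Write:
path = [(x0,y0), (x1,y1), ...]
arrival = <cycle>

  0. router=(2,1) cycle=10 (inject)
  1. router=(3,1) cycle=13 dir=E
  2. router=(4,1) cycle=16 dir=E
  3. router=(5,1) cycle=19 dir=E
  4. router=(5,2) cycle=22 dir=N

path = [(2,1), (3,1), (4,1), (5,1), (5,2)]
arrival = 22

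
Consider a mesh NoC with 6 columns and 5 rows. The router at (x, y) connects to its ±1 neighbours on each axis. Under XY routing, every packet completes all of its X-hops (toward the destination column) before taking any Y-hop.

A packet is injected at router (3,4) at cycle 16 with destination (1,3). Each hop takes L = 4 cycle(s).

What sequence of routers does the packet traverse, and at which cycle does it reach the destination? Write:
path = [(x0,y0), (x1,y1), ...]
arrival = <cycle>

t=16: at (3,4)
t=20: at (2,4) after W
t=24: at (1,4) after W
t=28: at (1,3) after S

path = [(3,4), (2,4), (1,4), (1,3)]
arrival = 28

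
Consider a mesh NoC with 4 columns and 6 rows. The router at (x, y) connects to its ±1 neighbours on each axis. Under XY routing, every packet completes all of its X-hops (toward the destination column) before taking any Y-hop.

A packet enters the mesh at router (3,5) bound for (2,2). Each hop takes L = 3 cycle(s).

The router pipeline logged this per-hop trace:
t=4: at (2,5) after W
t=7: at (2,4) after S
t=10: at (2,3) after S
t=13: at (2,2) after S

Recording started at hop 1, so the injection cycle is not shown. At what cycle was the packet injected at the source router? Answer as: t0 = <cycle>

At hop 1 the cycle is 4; in general cyc_k = t0 + kL.
Subtract one hop: t0 = 4 − 3 = 1.

t0 = 1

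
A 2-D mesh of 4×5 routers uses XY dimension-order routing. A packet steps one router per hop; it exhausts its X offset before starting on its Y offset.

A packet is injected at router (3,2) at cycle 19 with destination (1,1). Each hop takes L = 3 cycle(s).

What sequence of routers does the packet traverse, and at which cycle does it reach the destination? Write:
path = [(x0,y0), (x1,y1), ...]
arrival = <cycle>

path = [(3,2), (2,2), (1,2), (1,1)]
arrival = 28

  0. router=(3,2) cycle=19 (inject)
  1. router=(2,2) cycle=22 dir=W
  2. router=(1,2) cycle=25 dir=W
  3. router=(1,1) cycle=28 dir=S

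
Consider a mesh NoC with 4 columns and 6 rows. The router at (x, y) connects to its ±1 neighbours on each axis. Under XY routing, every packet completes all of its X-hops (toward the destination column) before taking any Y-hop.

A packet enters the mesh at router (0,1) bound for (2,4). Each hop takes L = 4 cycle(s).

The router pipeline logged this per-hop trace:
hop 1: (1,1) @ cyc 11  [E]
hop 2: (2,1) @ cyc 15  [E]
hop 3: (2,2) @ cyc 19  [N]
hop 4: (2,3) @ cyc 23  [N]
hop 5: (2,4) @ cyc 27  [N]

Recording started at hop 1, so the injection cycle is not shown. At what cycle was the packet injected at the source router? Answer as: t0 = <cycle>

t0 = 7

cyc[1] = 11 and cyc[k] = t0 + k·L for every k.
Subtract one hop: t0 = 11 − 4 = 7.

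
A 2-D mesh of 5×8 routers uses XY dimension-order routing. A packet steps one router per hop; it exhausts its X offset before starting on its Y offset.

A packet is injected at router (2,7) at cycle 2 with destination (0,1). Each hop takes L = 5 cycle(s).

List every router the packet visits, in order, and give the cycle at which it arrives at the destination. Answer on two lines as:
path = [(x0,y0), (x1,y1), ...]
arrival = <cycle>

  0. router=(2,7) cycle=2 (inject)
  1. router=(1,7) cycle=7 dir=W
  2. router=(0,7) cycle=12 dir=W
  3. router=(0,6) cycle=17 dir=S
  4. router=(0,5) cycle=22 dir=S
  5. router=(0,4) cycle=27 dir=S
  6. router=(0,3) cycle=32 dir=S
  7. router=(0,2) cycle=37 dir=S
  8. router=(0,1) cycle=42 dir=S

path = [(2,7), (1,7), (0,7), (0,6), (0,5), (0,4), (0,3), (0,2), (0,1)]
arrival = 42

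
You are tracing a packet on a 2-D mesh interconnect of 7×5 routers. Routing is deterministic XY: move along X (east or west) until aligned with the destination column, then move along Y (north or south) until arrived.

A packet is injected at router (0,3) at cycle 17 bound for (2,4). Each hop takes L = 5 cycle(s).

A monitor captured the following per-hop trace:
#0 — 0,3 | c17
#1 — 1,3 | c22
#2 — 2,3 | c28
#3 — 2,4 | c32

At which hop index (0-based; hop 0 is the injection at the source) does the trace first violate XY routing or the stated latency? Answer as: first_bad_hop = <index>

check 1→ d=(1,0) cyc+5: ok
check 2→ d=(1,0) cyc+6: BAD: Δcyc=6≠L

first_bad_hop = 2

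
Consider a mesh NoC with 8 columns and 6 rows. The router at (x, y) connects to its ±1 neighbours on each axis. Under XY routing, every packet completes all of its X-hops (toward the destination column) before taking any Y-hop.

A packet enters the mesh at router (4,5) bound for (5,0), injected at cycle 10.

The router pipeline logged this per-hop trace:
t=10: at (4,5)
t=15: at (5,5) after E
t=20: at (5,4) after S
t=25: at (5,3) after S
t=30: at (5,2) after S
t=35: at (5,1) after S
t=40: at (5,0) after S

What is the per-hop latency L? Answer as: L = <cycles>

Between hops 0 and 1 the cycle counter advances 15 − 10 = 5.
One hop costs L cycles, so L = 5.

L = 5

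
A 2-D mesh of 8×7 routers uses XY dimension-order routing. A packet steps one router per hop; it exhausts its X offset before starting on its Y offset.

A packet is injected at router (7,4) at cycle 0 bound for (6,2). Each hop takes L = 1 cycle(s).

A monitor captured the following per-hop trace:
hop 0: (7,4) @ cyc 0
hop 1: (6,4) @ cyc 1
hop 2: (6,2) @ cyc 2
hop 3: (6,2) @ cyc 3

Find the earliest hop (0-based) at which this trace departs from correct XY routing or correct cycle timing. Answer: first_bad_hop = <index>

check 1→ d=(-1,0) cyc+1: ok
check 2→ d=(0,-2) cyc+1: BAD: non-unit step

first_bad_hop = 2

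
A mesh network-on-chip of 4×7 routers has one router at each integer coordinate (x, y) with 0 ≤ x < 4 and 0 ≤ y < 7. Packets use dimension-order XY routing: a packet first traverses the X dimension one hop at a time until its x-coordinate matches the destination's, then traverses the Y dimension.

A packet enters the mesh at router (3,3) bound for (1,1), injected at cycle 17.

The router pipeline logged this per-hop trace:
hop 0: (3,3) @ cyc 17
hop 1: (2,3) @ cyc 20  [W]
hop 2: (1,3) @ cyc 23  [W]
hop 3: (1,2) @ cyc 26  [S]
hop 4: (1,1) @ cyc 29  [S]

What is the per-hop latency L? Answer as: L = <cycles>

Between hops 0 and 1 the cycle counter advances 20 − 17 = 3.
That increment is L by definition: L = 3.

L = 3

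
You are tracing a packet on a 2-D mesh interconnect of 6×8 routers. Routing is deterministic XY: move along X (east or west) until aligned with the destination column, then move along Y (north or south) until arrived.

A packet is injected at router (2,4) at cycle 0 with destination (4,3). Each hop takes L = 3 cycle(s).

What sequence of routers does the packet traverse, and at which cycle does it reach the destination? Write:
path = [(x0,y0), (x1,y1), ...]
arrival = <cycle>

path = [(2,4), (3,4), (4,4), (4,3)]
arrival = 9

[0] x=2 y=4 t=0
[1] x=3 y=4 t=3 →E
[2] x=4 y=4 t=6 →E
[3] x=4 y=3 t=9 →S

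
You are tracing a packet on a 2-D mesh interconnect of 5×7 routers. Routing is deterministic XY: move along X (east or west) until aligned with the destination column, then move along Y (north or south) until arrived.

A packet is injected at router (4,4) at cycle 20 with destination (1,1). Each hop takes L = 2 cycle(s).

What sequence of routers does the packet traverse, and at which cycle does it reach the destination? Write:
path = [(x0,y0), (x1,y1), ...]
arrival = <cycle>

[0] x=4 y=4 t=20
[1] x=3 y=4 t=22 →W
[2] x=2 y=4 t=24 →W
[3] x=1 y=4 t=26 →W
[4] x=1 y=3 t=28 →S
[5] x=1 y=2 t=30 →S
[6] x=1 y=1 t=32 →S

path = [(4,4), (3,4), (2,4), (1,4), (1,3), (1,2), (1,1)]
arrival = 32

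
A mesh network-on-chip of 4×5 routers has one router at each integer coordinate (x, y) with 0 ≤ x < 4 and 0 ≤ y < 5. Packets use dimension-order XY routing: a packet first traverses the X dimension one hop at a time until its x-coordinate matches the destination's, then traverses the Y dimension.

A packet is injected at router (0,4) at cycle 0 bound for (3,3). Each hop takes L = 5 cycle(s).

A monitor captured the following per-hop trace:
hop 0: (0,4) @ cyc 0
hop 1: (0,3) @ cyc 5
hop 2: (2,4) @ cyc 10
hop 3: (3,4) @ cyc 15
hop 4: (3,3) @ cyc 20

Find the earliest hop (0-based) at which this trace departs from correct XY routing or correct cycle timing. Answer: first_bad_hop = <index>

first_bad_hop = 1

  1: Δx=+0 Δy=-1 Δt=5 [BAD: Y-move but x=0≠3]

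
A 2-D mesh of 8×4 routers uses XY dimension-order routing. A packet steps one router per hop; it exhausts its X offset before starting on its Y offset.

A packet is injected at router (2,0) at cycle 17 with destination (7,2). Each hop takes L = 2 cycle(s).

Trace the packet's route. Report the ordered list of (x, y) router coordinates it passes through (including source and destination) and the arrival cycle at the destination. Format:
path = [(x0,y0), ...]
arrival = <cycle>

path = [(2,0), (3,0), (4,0), (5,0), (6,0), (7,0), (7,1), (7,2)]
arrival = 31

#0 — 2,0 | c17
#1 — 3,0 | c19 | E
#2 — 4,0 | c21 | E
#3 — 5,0 | c23 | E
#4 — 6,0 | c25 | E
#5 — 7,0 | c27 | E
#6 — 7,1 | c29 | N
#7 — 7,2 | c31 | N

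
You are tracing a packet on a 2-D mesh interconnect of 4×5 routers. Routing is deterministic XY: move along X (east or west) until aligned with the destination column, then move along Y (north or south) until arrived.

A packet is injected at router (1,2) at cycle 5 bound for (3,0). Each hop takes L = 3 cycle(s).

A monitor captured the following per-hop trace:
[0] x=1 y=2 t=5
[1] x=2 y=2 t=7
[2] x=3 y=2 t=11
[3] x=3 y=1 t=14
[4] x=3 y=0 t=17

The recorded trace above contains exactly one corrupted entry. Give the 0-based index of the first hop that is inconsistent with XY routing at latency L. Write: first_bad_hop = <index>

first_bad_hop = 1

check 1→ d=(1,0) cyc+2: BAD: Δcyc=2≠L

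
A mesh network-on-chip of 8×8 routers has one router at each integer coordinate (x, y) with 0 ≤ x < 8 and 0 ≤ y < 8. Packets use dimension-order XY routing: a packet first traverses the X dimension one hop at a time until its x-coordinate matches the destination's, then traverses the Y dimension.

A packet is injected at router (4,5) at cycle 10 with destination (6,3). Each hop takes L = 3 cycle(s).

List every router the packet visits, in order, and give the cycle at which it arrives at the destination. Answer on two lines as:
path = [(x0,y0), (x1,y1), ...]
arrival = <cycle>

t=10: at (4,5)
t=13: at (5,5) after E
t=16: at (6,5) after E
t=19: at (6,4) after S
t=22: at (6,3) after S

path = [(4,5), (5,5), (6,5), (6,4), (6,3)]
arrival = 22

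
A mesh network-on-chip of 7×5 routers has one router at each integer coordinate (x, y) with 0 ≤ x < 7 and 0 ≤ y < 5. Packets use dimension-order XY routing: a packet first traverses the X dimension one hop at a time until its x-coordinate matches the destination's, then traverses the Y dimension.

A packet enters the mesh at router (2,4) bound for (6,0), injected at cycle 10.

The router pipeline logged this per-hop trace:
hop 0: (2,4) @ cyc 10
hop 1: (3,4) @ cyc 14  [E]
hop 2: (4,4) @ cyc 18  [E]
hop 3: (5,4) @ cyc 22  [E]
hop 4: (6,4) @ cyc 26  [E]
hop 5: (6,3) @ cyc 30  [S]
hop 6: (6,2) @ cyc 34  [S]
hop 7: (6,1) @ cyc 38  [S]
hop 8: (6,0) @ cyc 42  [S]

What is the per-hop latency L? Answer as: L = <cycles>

cyc[1] − cyc[0] = 14 − 10 = 4.
Per-hop latency L = Δcyc = 4.

L = 4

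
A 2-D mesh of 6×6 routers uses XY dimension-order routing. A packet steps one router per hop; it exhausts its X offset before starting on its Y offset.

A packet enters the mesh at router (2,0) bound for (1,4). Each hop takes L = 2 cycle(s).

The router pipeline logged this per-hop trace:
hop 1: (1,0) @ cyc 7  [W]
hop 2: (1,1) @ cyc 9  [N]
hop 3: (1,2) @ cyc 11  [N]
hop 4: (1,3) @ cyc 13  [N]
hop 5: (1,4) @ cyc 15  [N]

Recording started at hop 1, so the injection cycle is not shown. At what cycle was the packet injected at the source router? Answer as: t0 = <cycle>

t0 = 5

Hop 1 reached at cycle 7; hop k is at t0 + k·L.
Subtract one hop: t0 = 7 − 2 = 5.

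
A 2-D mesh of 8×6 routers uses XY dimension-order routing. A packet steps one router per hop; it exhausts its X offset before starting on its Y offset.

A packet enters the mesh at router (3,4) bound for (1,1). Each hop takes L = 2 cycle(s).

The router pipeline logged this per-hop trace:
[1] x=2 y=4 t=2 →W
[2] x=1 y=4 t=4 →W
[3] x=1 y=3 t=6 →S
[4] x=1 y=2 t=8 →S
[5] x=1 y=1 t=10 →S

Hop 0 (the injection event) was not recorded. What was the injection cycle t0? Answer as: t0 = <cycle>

At hop 1 the cycle is 2; in general cyc_k = t0 + kL.
Subtract one hop: t0 = 2 − 2 = 0.

t0 = 0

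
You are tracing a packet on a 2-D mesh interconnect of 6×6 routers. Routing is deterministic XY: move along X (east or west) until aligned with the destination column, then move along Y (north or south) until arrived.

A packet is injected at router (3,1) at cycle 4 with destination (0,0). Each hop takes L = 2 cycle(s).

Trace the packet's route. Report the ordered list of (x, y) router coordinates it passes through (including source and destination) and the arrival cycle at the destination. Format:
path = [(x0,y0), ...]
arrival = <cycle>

hop 0: (3,1) @ cyc 4
hop 1: (2,1) @ cyc 6  [W]
hop 2: (1,1) @ cyc 8  [W]
hop 3: (0,1) @ cyc 10  [W]
hop 4: (0,0) @ cyc 12  [S]

path = [(3,1), (2,1), (1,1), (0,1), (0,0)]
arrival = 12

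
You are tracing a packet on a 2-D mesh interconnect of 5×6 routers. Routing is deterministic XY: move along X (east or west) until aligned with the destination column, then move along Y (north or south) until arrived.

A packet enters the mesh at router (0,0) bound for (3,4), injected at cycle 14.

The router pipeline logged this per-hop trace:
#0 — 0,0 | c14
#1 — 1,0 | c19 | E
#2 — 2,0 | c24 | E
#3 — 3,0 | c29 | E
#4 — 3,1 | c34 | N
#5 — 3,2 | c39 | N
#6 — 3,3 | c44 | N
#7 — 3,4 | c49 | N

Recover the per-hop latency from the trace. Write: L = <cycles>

L = 5

cyc[1] − cyc[0] = 19 − 14 = 5.
One hop costs L cycles, so L = 5.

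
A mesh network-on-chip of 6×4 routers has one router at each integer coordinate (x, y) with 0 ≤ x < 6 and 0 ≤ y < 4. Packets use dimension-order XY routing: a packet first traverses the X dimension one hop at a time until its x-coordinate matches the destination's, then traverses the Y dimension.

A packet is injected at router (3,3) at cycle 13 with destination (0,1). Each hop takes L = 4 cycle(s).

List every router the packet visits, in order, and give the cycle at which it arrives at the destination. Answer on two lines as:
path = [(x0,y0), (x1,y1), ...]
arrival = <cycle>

path = [(3,3), (2,3), (1,3), (0,3), (0,2), (0,1)]
arrival = 33

#0 — 3,3 | c13
#1 — 2,3 | c17 | W
#2 — 1,3 | c21 | W
#3 — 0,3 | c25 | W
#4 — 0,2 | c29 | S
#5 — 0,1 | c33 | S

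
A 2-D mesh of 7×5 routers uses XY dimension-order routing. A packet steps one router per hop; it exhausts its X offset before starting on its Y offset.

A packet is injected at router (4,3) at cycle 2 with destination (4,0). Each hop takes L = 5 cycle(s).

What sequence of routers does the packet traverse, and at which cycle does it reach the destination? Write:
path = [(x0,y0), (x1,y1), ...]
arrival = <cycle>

path = [(4,3), (4,2), (4,1), (4,0)]
arrival = 17

t=2: at (4,3)
t=7: at (4,2) after S
t=12: at (4,1) after S
t=17: at (4,0) after S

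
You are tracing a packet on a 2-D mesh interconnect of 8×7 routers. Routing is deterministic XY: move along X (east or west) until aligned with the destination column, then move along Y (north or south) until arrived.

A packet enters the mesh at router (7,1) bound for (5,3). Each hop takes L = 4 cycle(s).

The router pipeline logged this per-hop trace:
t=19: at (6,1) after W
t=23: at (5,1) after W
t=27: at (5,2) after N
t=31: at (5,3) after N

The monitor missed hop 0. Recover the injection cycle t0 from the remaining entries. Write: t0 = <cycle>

t0 = 15

cyc[1] = 19 and cyc[k] = t0 + k·L for every k.
Therefore t0 = 19 − L = 15.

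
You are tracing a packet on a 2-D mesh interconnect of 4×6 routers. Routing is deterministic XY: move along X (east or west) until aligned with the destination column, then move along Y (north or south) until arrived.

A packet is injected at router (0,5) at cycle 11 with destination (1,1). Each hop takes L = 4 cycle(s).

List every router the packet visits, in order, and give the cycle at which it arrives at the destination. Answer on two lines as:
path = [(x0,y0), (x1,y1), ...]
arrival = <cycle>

path = [(0,5), (1,5), (1,4), (1,3), (1,2), (1,1)]
arrival = 31

[0] x=0 y=5 t=11
[1] x=1 y=5 t=15 →E
[2] x=1 y=4 t=19 →S
[3] x=1 y=3 t=23 →S
[4] x=1 y=2 t=27 →S
[5] x=1 y=1 t=31 →S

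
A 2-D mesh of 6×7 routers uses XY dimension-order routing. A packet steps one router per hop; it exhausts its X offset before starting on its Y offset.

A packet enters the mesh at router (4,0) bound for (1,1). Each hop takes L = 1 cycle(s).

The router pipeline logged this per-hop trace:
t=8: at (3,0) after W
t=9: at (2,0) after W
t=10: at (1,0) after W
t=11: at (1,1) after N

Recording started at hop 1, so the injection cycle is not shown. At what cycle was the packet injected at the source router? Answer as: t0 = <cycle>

t0 = 7

The first recorded entry is hop 1 at cycle 8.
Subtract one hop: t0 = 8 − 1 = 7.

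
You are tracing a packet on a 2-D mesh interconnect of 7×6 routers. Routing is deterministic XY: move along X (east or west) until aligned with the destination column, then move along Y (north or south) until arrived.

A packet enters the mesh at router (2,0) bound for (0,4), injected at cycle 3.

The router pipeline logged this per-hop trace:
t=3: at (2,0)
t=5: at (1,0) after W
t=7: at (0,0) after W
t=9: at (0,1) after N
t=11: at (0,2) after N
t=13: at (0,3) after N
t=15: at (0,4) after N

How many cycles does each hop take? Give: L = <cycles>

L = 2

cyc[1] − cyc[0] = 5 − 3 = 2.
That increment is L by definition: L = 2.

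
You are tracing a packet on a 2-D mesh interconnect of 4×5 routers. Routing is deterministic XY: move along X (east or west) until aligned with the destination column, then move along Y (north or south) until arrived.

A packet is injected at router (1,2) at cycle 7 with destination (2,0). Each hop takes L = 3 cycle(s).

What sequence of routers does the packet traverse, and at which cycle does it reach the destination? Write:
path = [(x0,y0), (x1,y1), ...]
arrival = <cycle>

path = [(1,2), (2,2), (2,1), (2,0)]
arrival = 16

#0 — 1,2 | c7
#1 — 2,2 | c10 | E
#2 — 2,1 | c13 | S
#3 — 2,0 | c16 | S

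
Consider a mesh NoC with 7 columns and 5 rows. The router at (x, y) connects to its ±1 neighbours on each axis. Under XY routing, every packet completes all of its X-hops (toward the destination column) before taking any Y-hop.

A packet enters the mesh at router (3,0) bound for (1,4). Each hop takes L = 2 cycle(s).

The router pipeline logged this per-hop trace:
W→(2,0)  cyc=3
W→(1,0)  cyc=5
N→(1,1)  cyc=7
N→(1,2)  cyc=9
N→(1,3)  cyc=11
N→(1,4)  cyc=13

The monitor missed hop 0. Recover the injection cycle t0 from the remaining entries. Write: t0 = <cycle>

t0 = 1

cyc[1] = 3 and cyc[k] = t0 + k·L for every k.
Subtract one hop: t0 = 3 − 2 = 1.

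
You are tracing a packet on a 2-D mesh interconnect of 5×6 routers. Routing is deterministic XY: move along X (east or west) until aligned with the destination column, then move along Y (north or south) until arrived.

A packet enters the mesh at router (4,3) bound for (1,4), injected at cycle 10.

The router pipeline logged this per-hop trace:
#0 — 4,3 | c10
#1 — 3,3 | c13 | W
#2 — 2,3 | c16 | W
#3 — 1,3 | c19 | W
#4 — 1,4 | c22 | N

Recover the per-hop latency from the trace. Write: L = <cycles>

cyc[1] − cyc[0] = 13 − 10 = 3.
That increment is L by definition: L = 3.

L = 3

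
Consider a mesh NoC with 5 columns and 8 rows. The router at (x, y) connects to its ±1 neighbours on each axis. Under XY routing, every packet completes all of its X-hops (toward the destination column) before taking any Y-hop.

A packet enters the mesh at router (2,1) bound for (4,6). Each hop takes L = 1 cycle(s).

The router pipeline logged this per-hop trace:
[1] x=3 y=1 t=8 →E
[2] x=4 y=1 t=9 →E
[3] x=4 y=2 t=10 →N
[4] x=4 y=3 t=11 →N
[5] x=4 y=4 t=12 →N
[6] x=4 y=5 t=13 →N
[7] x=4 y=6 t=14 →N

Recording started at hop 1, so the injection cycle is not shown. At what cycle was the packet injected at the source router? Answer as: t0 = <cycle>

cyc[1] = 8 and cyc[k] = t0 + k·L for every k.
Subtract one hop: t0 = 8 − 1 = 7.

t0 = 7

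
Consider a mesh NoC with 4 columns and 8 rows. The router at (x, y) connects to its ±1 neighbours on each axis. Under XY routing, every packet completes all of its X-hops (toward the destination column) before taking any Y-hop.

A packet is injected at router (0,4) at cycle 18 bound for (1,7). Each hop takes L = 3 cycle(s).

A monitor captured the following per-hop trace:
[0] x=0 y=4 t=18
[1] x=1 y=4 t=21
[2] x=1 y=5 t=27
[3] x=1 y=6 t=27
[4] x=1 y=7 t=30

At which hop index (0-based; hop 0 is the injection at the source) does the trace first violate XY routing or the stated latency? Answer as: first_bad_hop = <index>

first_bad_hop = 2

hop 1: step (+1,+0), +3 cyc — ok
hop 2: step (+0,+1), +6 cyc — BAD: Δcyc=6≠L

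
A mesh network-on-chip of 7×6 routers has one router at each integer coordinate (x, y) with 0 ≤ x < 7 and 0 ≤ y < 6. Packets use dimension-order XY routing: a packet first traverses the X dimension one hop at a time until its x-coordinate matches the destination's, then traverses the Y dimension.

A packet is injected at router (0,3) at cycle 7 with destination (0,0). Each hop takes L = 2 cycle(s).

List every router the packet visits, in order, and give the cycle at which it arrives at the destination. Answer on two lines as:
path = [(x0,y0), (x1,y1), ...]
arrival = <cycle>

path = [(0,3), (0,2), (0,1), (0,0)]
arrival = 13

#0 — 0,3 | c7
#1 — 0,2 | c9 | S
#2 — 0,1 | c11 | S
#3 — 0,0 | c13 | S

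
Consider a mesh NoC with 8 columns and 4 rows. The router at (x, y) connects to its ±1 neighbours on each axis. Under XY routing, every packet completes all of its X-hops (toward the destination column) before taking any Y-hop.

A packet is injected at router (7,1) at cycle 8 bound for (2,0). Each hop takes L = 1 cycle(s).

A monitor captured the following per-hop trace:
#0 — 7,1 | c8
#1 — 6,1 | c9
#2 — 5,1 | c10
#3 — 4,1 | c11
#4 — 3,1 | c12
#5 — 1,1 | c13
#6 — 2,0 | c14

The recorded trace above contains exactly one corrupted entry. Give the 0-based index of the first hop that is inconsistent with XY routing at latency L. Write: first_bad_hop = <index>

first_bad_hop = 5

check 1→ d=(-1,0) cyc+1: ok
check 2→ d=(-1,0) cyc+1: ok
check 3→ d=(-1,0) cyc+1: ok
check 4→ d=(-1,0) cyc+1: ok
check 5→ d=(-2,0) cyc+1: BAD: non-unit step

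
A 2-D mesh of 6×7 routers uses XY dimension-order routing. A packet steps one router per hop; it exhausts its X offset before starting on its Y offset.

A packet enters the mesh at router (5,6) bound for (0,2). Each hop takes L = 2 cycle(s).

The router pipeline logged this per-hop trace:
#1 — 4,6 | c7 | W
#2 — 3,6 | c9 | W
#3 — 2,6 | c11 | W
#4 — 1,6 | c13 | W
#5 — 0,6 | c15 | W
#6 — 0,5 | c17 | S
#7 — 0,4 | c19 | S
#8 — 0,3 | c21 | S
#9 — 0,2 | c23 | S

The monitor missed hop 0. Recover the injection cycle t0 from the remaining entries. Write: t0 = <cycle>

t0 = 5

cyc[1] = 7 and cyc[k] = t0 + k·L for every k.
Subtract one hop: t0 = 7 − 2 = 5.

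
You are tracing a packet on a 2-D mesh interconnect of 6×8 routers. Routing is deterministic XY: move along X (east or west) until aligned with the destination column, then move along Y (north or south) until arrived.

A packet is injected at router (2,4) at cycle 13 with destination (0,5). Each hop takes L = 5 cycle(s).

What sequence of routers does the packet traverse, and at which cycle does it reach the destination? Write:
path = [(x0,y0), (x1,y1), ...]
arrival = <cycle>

hop 0: (2,4) @ cyc 13
hop 1: (1,4) @ cyc 18  [W]
hop 2: (0,4) @ cyc 23  [W]
hop 3: (0,5) @ cyc 28  [N]

path = [(2,4), (1,4), (0,4), (0,5)]
arrival = 28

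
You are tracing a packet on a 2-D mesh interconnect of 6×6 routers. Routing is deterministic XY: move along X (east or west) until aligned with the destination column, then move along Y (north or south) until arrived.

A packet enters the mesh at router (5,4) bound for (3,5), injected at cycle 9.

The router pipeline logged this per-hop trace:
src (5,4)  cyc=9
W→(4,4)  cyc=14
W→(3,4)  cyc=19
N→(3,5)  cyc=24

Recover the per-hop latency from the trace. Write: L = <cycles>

From hop 0 (9) to hop 1 (14): +5 cycles.
Per-hop latency L = Δcyc = 5.

L = 5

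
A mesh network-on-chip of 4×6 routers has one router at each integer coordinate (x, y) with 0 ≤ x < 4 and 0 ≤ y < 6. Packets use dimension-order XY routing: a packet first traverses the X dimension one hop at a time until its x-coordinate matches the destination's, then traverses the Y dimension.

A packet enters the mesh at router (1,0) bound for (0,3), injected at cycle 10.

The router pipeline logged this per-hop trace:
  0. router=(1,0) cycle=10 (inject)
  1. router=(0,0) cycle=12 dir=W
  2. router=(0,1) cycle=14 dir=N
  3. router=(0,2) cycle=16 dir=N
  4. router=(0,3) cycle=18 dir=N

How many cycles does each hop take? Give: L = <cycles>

cyc[1] − cyc[0] = 12 − 10 = 2.
Each hop adds L, hence L = 2.

L = 2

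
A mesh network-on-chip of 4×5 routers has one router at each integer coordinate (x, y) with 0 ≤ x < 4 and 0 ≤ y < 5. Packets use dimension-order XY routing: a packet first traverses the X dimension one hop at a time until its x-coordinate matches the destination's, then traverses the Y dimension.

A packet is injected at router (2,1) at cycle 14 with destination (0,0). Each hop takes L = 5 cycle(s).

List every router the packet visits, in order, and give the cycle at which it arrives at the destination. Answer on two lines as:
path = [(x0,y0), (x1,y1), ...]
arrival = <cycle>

hop 0: (2,1) @ cyc 14
hop 1: (1,1) @ cyc 19  [W]
hop 2: (0,1) @ cyc 24  [W]
hop 3: (0,0) @ cyc 29  [S]

path = [(2,1), (1,1), (0,1), (0,0)]
arrival = 29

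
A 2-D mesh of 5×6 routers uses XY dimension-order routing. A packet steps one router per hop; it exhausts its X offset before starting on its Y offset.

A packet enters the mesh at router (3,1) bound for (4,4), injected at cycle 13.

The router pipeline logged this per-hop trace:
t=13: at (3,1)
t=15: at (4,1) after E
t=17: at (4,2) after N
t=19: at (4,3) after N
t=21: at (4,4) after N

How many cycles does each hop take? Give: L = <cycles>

cyc[1] − cyc[0] = 15 − 13 = 2.
One hop costs L cycles, so L = 2.

L = 2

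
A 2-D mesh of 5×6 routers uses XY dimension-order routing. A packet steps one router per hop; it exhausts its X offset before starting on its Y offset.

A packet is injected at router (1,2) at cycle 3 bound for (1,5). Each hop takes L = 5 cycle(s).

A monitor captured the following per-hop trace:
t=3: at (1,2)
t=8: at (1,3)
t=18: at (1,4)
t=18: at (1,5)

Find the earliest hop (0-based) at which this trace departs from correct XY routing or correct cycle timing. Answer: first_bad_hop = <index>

first_bad_hop = 2

check 1→ d=(0,1) cyc+5: ok
check 2→ d=(0,1) cyc+10: BAD: Δcyc=10≠L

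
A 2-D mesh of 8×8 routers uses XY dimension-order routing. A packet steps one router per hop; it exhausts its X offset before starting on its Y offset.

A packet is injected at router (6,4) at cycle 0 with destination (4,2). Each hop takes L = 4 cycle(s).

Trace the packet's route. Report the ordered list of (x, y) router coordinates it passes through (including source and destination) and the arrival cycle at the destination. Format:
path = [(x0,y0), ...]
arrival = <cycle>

path = [(6,4), (5,4), (4,4), (4,3), (4,2)]
arrival = 16

  0. router=(6,4) cycle=0 (inject)
  1. router=(5,4) cycle=4 dir=W
  2. router=(4,4) cycle=8 dir=W
  3. router=(4,3) cycle=12 dir=S
  4. router=(4,2) cycle=16 dir=S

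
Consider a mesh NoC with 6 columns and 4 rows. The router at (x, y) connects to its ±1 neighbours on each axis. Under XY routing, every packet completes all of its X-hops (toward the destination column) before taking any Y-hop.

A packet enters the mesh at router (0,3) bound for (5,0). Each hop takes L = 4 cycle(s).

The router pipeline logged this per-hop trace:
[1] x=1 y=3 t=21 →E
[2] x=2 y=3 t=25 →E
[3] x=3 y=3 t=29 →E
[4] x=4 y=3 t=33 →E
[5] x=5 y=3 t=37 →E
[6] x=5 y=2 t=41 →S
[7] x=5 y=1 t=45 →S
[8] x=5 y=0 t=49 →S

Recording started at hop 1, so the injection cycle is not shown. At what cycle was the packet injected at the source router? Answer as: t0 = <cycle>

t0 = 17

At hop 1 the cycle is 21; in general cyc_k = t0 + kL.
t0 = cyc[1] − L = 21 − 4 = 17.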